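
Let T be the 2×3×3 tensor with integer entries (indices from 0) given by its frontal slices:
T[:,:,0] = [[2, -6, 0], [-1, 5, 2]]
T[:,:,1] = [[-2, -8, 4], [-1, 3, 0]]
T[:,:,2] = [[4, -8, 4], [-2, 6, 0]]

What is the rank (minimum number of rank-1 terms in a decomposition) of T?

Lower bound: the mode-2 unfolding of T (rows indexed by j, columns by (i,k) = (0,0), (0,1), (0,2), (1,0), (1,1), (1,2)) is [[2, -2, 4, -1, -1, -2], [-6, -8, -8, 5, 3, 6], [0, 4, 4, 2, 0, 0]].
There the 3×3 minor on rows j ∈ {0, 1, 2}, columns (i,k) ∈ {(0,0), (0,1), (0,2)} is det [[2, -2, 4], [-6, -8, -8], [0, 4, 4]] = -144 ≠ 0, so this unfolding has rank ≥ 3; CP rank is at least every unfolding rank, so rank(T) ≥ 3. (This is only a lower bound: in general the CP rank may exceed every unfolding rank, so we still need to exhibit 3 rank-1 terms summing to T.)
Upper bound: T is a sum of 3 rank-1 terms, T = [1, -1] ∘ [0, 1, 1] ∘ [-4, -2, -4] + [1, 0] ∘ [2, 2, -1] ∘ [0, -2, 0] + [2, -1] ∘ [1, -1, 2] ∘ [1, 1, 2] (written with every a and b primitive with positive leading entry and the scale carried by c; CP decompositions are not unique, and this one is verified by expanding entrywise), so rank(T) ≤ 3.
These bounds meet, so rank(T) = 3.

3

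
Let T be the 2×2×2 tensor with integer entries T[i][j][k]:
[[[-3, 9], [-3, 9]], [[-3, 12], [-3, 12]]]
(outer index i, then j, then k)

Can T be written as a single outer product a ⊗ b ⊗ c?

No

The mode-1 unfolding of T (rows indexed by i, columns by (j,k) = (0,0), (0,1), (1,0), (1,1)) is [[-3, 9, -3, 9], [-3, 12, -3, 12]].
There the 2×2 minor on rows i ∈ {0, 1}, columns (j,k) ∈ {(0,0), (0,1)} is det [[-3, 9], [-3, 12]] = -9 ≠ 0, so this unfolding has rank ≥ 2; CP rank is at least every unfolding rank, so rank(T) ≥ 2.
In particular rank(T) ≥ 2 > 1, so T is not rank-1.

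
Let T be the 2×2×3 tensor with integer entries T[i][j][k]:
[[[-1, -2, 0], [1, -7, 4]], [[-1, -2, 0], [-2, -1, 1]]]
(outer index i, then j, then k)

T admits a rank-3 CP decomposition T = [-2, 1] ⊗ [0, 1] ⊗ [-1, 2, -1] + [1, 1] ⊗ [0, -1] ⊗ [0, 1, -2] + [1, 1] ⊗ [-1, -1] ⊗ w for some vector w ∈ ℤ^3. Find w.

w = [1, 2, 0]

Subtract the known terms from T to get the rank-1 residual R = [1, 1] ⊗ [-1, -1] ⊗ w, so R[i,j,k] = a[i]·b[j]·w[k]. Pick indices with nonzero a[0]·b[0] = (1)·(-1) = -1. Only the fibre through (0,0,·) is needed: R[0,0,:] = T[0,0,:] − Σₗ aₗ[0]bₗ[0]cₗ = [-1, -2, 0] − (-2)·(0)·[-1, 2, -1] − (1)·(0)·[0, 1, -2] = [-1, -2, 0]. Then w[k] = R[0,0,k] / -1 for each k, giving w = [-1, -2, 0] / -1 = [1, 2, 0].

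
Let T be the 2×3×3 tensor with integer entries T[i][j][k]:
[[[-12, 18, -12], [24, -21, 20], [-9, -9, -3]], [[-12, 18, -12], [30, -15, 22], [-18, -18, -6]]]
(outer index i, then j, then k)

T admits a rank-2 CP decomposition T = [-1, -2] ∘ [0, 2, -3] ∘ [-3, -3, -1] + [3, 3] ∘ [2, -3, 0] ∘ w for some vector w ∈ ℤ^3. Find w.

w = [-2, 3, -2]

Subtract the known terms from T to get the rank-1 residual R = [3, 3] ∘ [2, -3, 0] ∘ w, so R[i,j,k] = a[i]·b[j]·w[k]. Pick indices with nonzero a[0]·b[0] = (3)·(2) = 6. Only the fibre through (0,0,·) is needed: R[0,0,:] = T[0,0,:] − Σₗ aₗ[0]bₗ[0]cₗ = [-12, 18, -12] − (-1)·(0)·[-3, -3, -1] = [-12, 18, -12]. Then w[k] = R[0,0,k] / 6 for each k, giving w = [-12, 18, -12] / 6 = [-2, 3, -2].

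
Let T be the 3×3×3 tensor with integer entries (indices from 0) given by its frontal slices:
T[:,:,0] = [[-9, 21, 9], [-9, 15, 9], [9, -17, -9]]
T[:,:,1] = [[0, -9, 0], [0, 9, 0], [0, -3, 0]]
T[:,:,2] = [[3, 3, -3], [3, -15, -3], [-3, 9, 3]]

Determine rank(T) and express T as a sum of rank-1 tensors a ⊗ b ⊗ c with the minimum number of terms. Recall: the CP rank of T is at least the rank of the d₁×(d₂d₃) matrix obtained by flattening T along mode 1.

Lower bound: in the mode-3 unfolding of T (rows indexed by k, columns by (i,j)) the 2×2 minor on rows k ∈ {0, 1}, columns (i,j) ∈ {(0,0), (0,1)} is det [[-9, 21], [0, -9]] = 81 ≠ 0, so that unfolding has rank ≥ 2 and hence rank(T) ≥ 2 (CP rank is at least every unfolding rank, though it can be larger).
Upper bound: with S_k = T[:,:,k], the two rank-1 terms a₁b₁ᵀ, a₂b₂ᵀ are the rank-1 members of the pencil x·S₀ + y·S₁.
The 2×2 minor of x·S₀ + y·S₁ on rows {0,1}, columns {0,1} is 54·x² − 162·xy = 54·(x − 3·y)(x), vanishing at (x:y) = (3:1) and (0:1).
M₁ = 3·S₀ + S₁ = [[-27, 54, 27], [-27, 54, 27], [27, -54, -27]] = (-27)·(1, 1, -1)(1, -2, -1)ᵀ and M₂ = S₁ = [[0, -9, 0], [0, 9, 0], [0, -3, 0]] = (-3)·(3, -3, 1)(0, 1, 0)ᵀ, so take a₁ = (1, 1, -1), b₁ = (1, -2, -1), a₂ = (3, -3, 1), b₂ = (0, 1, 0).
Each slice is an integer combination of E₁ = a₁b₁ᵀ and E₂ = a₂b₂ᵀ: S₀ = −9·E₁ + E₂, S₁ = −3·E₂, S₂ = 3·E₁ + 3·E₂; reading off coefficients, c₁ = (-9, 0, 3) and c₂ = (1, -3, 3).
Hence T = (1, 1, -1) ⊗ (1, -2, -1) ⊗ (-9, 0, 3) + (3, -3, 1) ⊗ (0, 1, 0) ⊗ (1, -3, 3), so rank(T) ≤ 2.
These bounds meet, so rank(T) = 2.

rank(T) = 2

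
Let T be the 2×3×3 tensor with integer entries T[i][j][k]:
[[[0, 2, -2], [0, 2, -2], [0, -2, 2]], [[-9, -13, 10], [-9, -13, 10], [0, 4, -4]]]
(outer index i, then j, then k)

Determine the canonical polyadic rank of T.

2

Lower bound: in the mode-3 unfolding of T (rows indexed by k, columns by (i,j)) the 2×2 minor on rows k ∈ {0, 1}, columns (i,j) ∈ {(0,0), (1,0)} is det [[0, -9], [2, -13]] = 18 ≠ 0, so that unfolding has rank ≥ 2 and hence rank(T) ≥ 2 (CP rank is at least every unfolding rank, though it can be larger).
Upper bound: with S_k = T[:,:,k], the two rank-1 terms a₁b₁ᵀ, a₂b₂ᵀ are the rank-1 members of the pencil x·S₀ + y·S₁.
The 2×2 minor of x·S₀ + y·S₁ on rows {0,1}, columns {0,2} is −18·xy − 18·y² = (-18)·(y)(x + y), vanishing at (x:y) = (1:0) and (1:-1).
M₁ = S₀ = [[0, 0, 0], [-9, -9, 0]] = (-9)·[0, 1][1, 1, 0]ᵀ and M₂ = S₀ − S₁ = [[-2, -2, 2], [4, 4, -4]] = (-2)·[1, -2][1, 1, -1]ᵀ, so take a₁ = [0, 1], b₁ = [1, 1, 0], a₂ = [1, -2], b₂ = [1, 1, -1].
Each slice is an integer combination of E₁ = a₁b₁ᵀ and E₂ = a₂b₂ᵀ: S₀ = −9·E₁, S₁ = −9·E₁ + 2·E₂, S₂ = 6·E₁ − 2·E₂; reading off coefficients, c₁ = [-9, -9, 6] and c₂ = [0, 2, -2].
Hence T = [0, 1] ⊗ [1, 1, 0] ⊗ [-9, -9, 6] + [1, -2] ⊗ [1, 1, -1] ⊗ [0, 2, -2], so rank(T) ≤ 2.
These bounds meet, so rank(T) = 2.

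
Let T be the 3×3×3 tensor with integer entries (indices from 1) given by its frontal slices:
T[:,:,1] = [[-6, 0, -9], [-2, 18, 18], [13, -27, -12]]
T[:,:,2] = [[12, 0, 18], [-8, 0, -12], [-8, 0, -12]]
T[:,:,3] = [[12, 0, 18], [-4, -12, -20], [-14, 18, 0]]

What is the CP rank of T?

Lower bound: the mode-1 unfolding of T (rows indexed by i, columns by (j,k) = (1,1), (1,2), (1,3), (2,1), (2,2), (2,3), (3,1), (3,2), (3,3)) is [[-6, 12, 12, 0, 0, 0, -9, 18, 18], [-2, -8, -4, 18, 0, -12, 18, -12, -20], [13, -8, -14, -27, 0, 18, -12, -12, 0]].
There the 2×2 minor on rows i ∈ {1, 2}, columns (j,k) ∈ {(1,1), (1,2)} is det [[-6, 12], [-2, -8]] = 72 ≠ 0, so this unfolding has rank ≥ 2; CP rank is at least every unfolding rank, so rank(T) ≥ 2. (Unfolding ranks only ever bound the CP rank from below — rank(T) can be strictly larger than all of them — so the matching upper bound has to come from an explicit 2-term decomposition.)
Upper bound — finding two terms. Write S_k = T[:,:,k] for the frontal slices: S₁ = [[-6, 0, -9], [-2, 18, 18], [13, -27, -12]], S₂ = [[12, 0, 18], [-8, 0, -12], [-8, 0, -12]], S₃ = [[12, 0, 18], [-4, -12, -20], [-14, 18, 0]].
If T = a₁ ∘ b₁ ∘ c₁ + a₂ ∘ b₂ ∘ c₂ then each S_k = c₁[k]·a₁b₁ᵀ + c₂[k]·a₂b₂ᵀ. S₁ and S₂ are linearly independent, so a₁b₁ᵀ and a₂b₂ᵀ must span the same plane of matrices: they are the rank-1 matrices of the form x·S₁ + y·S₂.
The 2×2 minor of x·S₁ + y·S₂ on rows {1,2}, columns {1,2} is −108·x² + 216·xy = (-108)·(x − 2·y)(x), vanishing at (x:y) = (2:1) and (0:1).
M₁ = 2·S₁ + S₂ = [[0, 0, 0], [-12, 36, 24], [18, -54, -36]] = (-6)·[0, 2, -3][1, -3, -2]ᵀ and M₂ = S₂ = [[12, 0, 18], [-8, 0, -12], [-8, 0, -12]] = 2·[3, -2, -2][2, 0, 3]ᵀ, so take a₁ = [0, 2, -3], b₁ = [1, -3, -2], a₂ = [3, -2, -2], b₂ = [2, 0, 3].
Each slice is an integer combination of E₁ = a₁b₁ᵀ and E₂ = a₂b₂ᵀ: S₁ = −3·E₁ − E₂, S₂ = 2·E₂, S₃ = 2·E₁ + 2·E₂; reading off coefficients, c₁ = [-3, 0, 2] and c₂ = [-1, 2, 2].
Hence T = [0, 2, -3] ∘ [1, -3, -2] ∘ [-3, 0, 2] + [3, -2, -2] ∘ [2, 0, 3] ∘ [-1, 2, 2], so rank(T) ≤ 2.
These bounds meet, so rank(T) = 2.
Check entry T[3,2,3] = 18: (-3)·(-3)·(2) + (-2)·(0)·(2) = 18.

2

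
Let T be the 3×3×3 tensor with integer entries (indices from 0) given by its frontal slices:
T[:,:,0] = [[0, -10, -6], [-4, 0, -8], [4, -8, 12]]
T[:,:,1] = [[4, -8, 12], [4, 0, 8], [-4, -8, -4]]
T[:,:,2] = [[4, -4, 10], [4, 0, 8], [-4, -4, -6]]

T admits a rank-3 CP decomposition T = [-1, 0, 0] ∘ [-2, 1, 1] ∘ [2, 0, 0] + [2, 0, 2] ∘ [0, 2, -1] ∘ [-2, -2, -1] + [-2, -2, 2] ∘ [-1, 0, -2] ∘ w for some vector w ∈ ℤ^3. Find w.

w = [-2, 2, 2]

Subtract the known terms from T to get the rank-1 residual R = [-2, -2, 2] ∘ [-1, 0, -2] ∘ w, so R[i,j,k] = a[i]·b[j]·w[k]. Pick indices with nonzero a[0]·b[0] = (-2)·(-1) = 2. Only the fibre through (0,0,·) is needed: R[0,0,:] = T[0,0,:] − Σₗ aₗ[0]bₗ[0]cₗ = [0, 4, 4] − (-1)·(-2)·[2, 0, 0] − (2)·(0)·[-2, -2, -1] = [-4, 4, 4]. Then w[k] = R[0,0,k] / 2 for each k, giving w = [-4, 4, 4] / 2 = [-2, 2, 2].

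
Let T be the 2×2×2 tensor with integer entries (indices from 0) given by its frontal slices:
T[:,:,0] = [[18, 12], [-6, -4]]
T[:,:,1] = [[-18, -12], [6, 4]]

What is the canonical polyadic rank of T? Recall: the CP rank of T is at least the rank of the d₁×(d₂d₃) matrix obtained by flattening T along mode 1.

Lower bound: T ≠ 0 (e.g. T[0,0,0] = 18), so rank(T) ≥ 1.
Upper bound: the mode-1 fibre T[:,0,0] = [18, -6] gives a = [3, -1] (primitive direction); the mode-2 fibre T[0,:,0] = [18, 12] gives b = [3, 2]; then c[k] = T[0,0,k] / (a[0]·b[0]) = [18, -18] / 9 = [2, -2].
Expanding [3, -1] ∘ [3, 2] ∘ [2, -2] reproduces all 8 entries of T, so T = [3, -1] ∘ [3, 2] ∘ [2, -2] and rank(T) ≤ 1.
These bounds meet, so rank(T) = 1.

1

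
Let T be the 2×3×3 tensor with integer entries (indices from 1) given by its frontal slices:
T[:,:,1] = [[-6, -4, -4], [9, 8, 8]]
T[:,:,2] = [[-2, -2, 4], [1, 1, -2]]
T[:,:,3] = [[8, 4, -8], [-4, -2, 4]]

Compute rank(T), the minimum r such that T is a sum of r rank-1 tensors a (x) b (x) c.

3

Lower bound: the mode-3 unfolding of T (rows indexed by k, columns by (i,j) = (1,1), (1,2), (1,3), (2,1), (2,2), (2,3)) is [[-6, -4, -4, 9, 8, 8], [-2, -2, 4, 1, 1, -2], [8, 4, -8, -4, -2, 4]].
There the 3×3 minor on rows k ∈ {1, 2, 3}, columns (i,j) ∈ {(1,1), (1,2), (1,3)} is det [[-6, -4, -4], [-2, -2, 4], [8, 4, -8]] = -96 ≠ 0, so this unfolding has rank ≥ 3; CP rank is at least every unfolding rank, so rank(T) ≥ 3. (Flattening ranks never certify an upper bound on CP rank; for that we must actually write T with 3 rank-1 terms.)
Upper bound: T is a sum of 3 rank-1 terms, T = [1, -2] (x) [1, 1, 1] (x) [-4, 0, 0] + [2, -1] (x) [1, 0, 0] (x) [-1, 0, 2] + [2, -1] (x) [1, 1, -2] (x) [0, -1, 2] (one valid choice — decompositions are not unique — normalised so each a, b is primitive with positive first nonzero entry; check it by expanding all entries), so rank(T) ≤ 3.
These bounds meet, so rank(T) = 3.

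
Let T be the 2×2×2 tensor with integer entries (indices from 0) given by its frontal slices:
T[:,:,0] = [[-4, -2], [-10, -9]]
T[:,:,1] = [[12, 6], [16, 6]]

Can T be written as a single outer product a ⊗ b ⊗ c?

No

The mode-3 unfolding of T (rows indexed by k, columns by (i,j) = (0,0), (0,1), (1,0), (1,1)) is [[-4, -2, -10, -9], [12, 6, 16, 6]].
There the 2×2 minor on rows k ∈ {0, 1}, columns (i,j) ∈ {(0,0), (1,0)} is det [[-4, -10], [12, 16]] = 56 ≠ 0, so this unfolding has rank ≥ 2; CP rank is at least every unfolding rank, so rank(T) ≥ 2.
In particular rank(T) ≥ 2 > 1, so T is not rank-1.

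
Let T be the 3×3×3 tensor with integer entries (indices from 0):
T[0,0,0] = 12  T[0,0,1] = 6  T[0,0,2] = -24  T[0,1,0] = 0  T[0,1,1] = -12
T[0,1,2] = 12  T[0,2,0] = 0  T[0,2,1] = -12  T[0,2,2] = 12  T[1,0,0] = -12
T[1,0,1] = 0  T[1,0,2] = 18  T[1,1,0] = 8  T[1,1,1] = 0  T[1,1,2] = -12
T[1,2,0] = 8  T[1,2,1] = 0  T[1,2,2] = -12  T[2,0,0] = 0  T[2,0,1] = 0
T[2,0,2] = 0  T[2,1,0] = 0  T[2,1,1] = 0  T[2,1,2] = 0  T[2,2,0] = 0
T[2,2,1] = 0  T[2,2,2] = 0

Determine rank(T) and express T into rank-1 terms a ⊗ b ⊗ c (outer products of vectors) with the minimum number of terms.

rank(T) = 2

Lower bound: the mode-2 unfolding of T (rows indexed by j, columns by (i,k) = (0,0), (0,1), (0,2), (1,0), (1,1), (1,2), (2,0), (2,1), (2,2)) is [[12, 6, -24, -12, 0, 18, 0, 0, 0], [0, -12, 12, 8, 0, -12, 0, 0, 0], [0, -12, 12, 8, 0, -12, 0, 0, 0]].
There the 2×2 minor on rows j ∈ {0, 1}, columns (i,k) ∈ {(0,0), (0,1)} is det [[12, 6], [0, -12]] = -144 ≠ 0, so this unfolding has rank ≥ 2; CP rank is at least every unfolding rank, so rank(T) ≥ 2. (This is only a lower bound: in general the CP rank may exceed every unfolding rank, so we still need to exhibit 2 rank-1 terms summing to T.)
Upper bound — finding two terms. Write S_k = T[:,:,k] for the frontal slices: S₀ = [[12, 0, 0], [-12, 8, 8], [0, 0, 0]], S₁ = [[6, -12, -12], [0, 0, 0], [0, 0, 0]], S₂ = [[-24, 12, 12], [18, -12, -12], [0, 0, 0]].
If T = a₁ ⊗ b₁ ⊗ c₁ + a₂ ⊗ b₂ ⊗ c₂ then each S_k = c₁[k]·a₁b₁ᵀ + c₂[k]·a₂b₂ᵀ. S₀ and S₁ are linearly independent, so a₁b₁ᵀ and a₂b₂ᵀ must span the same plane of matrices: they are the rank-1 matrices of the form x·S₀ + y·S₁.
The 2×2 minor of x·S₀ + y·S₁ on rows {0,1}, columns {0,1} is 96·x² − 96·xy = 96·(x − y)(x), vanishing at (x:y) = (1:1) and (0:1).
M₁ = S₀ + S₁ = [[18, -12, -12], [-12, 8, 8], [0, 0, 0]] = 2·[3, -2, 0][3, -2, -2]ᵀ and M₂ = S₁ = [[6, -12, -12], [0, 0, 0], [0, 0, 0]] = 6·[1, 0, 0][1, -2, -2]ᵀ, so take a₁ = [3, -2, 0], b₁ = [3, -2, -2], a₂ = [1, 0, 0], b₂ = [1, -2, -2].
Each slice is an integer combination of E₁ = a₁b₁ᵀ and E₂ = a₂b₂ᵀ: S₀ = 2·E₁ − 6·E₂, S₁ = 6·E₂, S₂ = −3·E₁ + 3·E₂; reading off coefficients, c₁ = [2, 0, -3] and c₂ = [-6, 6, 3].
Hence T = [3, -2, 0] ⊗ [3, -2, -2] ⊗ [2, 0, -3] + [1, 0, 0] ⊗ [1, -2, -2] ⊗ [-6, 6, 3], so rank(T) ≤ 2.
These bounds meet, so rank(T) = 2.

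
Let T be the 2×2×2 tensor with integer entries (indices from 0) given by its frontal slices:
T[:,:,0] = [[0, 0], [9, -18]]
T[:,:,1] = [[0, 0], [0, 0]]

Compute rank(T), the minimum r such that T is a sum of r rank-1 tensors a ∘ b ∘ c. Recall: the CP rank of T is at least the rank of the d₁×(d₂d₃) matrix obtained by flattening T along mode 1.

Lower bound: T ≠ 0 (e.g. T[1,0,0] = 9), so rank(T) ≥ 1.
Upper bound: if T = a ∘ b ∘ c then every fibre of T is a multiple of the corresponding factor, so read the factors off the fibres through the nonzero entry T[1,0,0] = 9.
The mode-1 fibre T[:,0,0] = [0, 9] gives a = [0, 1] (primitive direction); the mode-2 fibre T[1,:,0] = [9, -18] gives b = [1, -2]; then c[k] = T[1,0,k] / (a[1]·b[0]) = [9, 0] / 1 = [9, 0].
Expanding [0, 1] ∘ [1, -2] ∘ [9, 0] reproduces all 8 entries of T, so T = [0, 1] ∘ [1, -2] ∘ [9, 0] and rank(T) ≤ 1.
These bounds meet, so rank(T) = 1.

1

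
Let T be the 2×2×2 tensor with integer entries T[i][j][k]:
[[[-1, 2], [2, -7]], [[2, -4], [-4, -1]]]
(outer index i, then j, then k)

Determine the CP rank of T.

2

Lower bound: in the mode-3 unfolding of T (rows indexed by k, columns by (i,j)) the 2×2 minor on rows k ∈ {0, 1}, columns (i,j) ∈ {(0,0), (0,1)} is det [[-1, 2], [2, -7]] = 3 ≠ 0, so that unfolding has rank ≥ 2 and hence rank(T) ≥ 2 (CP rank is at least every unfolding rank, though it can be larger).
Upper bound: with S_k = T[:,:,k], the two rank-1 terms a₁b₁ᵀ, a₂b₂ᵀ are the rank-1 members of the pencil x·S₀ + y·S₁.
det(x·S₀ + y·S₁) is 15·xy − 30·y² = 15·(x − 2·y)(y), vanishing at (x:y) = (2:1) and (1:0).
M₁ = 2·S₀ + S₁ = [[0, -3], [0, -9]] = (-3)·[1, 3][0, 1]ᵀ and M₂ = S₀ = [[-1, 2], [2, -4]] = −[1, -2][1, -2]ᵀ, so take a₁ = [1, 3], b₁ = [0, 1], a₂ = [1, -2], b₂ = [1, -2].
Each slice is an integer combination of E₁ = a₁b₁ᵀ and E₂ = a₂b₂ᵀ: S₀ = −E₂, S₁ = −3·E₁ + 2·E₂; reading off coefficients, c₁ = [0, -3] and c₂ = [-1, 2].
Hence T = [1, 3] (x) [0, 1] (x) [0, -3] + [1, -2] (x) [1, -2] (x) [-1, 2], so rank(T) ≤ 2.
These bounds meet, so rank(T) = 2.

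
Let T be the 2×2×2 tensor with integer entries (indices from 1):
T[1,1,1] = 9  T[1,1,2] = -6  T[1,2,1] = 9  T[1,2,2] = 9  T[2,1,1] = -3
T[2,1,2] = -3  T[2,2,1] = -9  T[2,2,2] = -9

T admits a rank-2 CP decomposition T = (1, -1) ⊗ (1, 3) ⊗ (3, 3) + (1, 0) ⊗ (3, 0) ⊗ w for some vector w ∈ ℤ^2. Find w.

Subtract the known terms from T to get the rank-1 residual R = (1, 0) ⊗ (3, 0) ⊗ w, so R[i,j,k] = a[i]·b[j]·w[k]. Pick indices with nonzero a[1]·b[1] = (1)·(3) = 3. Only the fibre through (1,1,·) is needed: R[1,1,:] = T[1,1,:] − Σₗ aₗ[1]bₗ[1]cₗ = [9, -6] − (1)·(1)·(3, 3) = [6, -9]. Then w[k] = R[1,1,k] / 3 for each k, giving w = [6, -9] / 3 = (2, -3).

w = (2, -3)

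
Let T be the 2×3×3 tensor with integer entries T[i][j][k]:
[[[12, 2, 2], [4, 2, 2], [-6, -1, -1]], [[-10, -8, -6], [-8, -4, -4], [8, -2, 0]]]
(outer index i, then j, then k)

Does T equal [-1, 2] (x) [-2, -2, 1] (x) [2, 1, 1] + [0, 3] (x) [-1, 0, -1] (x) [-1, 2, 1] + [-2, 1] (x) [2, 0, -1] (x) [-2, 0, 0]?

Reconstruct entry (1,0,0) from the claimed factors: Σₗ aₗ[1]bₗ[0]cₗ[0] = (2)·(-2)·(2) + (3)·(-1)·(-1) + (1)·(2)·(-2) = -9, but T[1,0,0] = -10. The claim is false.

No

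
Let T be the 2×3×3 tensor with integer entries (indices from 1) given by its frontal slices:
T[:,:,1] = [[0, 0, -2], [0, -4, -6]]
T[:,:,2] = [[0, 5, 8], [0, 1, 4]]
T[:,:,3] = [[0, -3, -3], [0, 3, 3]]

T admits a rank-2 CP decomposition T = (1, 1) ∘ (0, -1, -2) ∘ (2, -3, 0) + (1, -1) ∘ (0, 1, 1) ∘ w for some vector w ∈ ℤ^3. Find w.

Subtract the known terms from T to get the rank-1 residual R = (1, -1) ∘ (0, 1, 1) ∘ w, so R[i,j,k] = a[i]·b[j]·w[k]. Pick indices with nonzero a[1]·b[2] = (1)·(1) = 1. Only the fibre through (1,2,·) is needed: R[1,2,:] = T[1,2,:] − Σₗ aₗ[1]bₗ[2]cₗ = [0, 5, -3] − (1)·(-1)·(2, -3, 0) = [2, 2, -3]. Then w[k] = R[1,2,k] / 1 for each k, giving w = [2, 2, -3] / 1 = (2, 2, -3).

w = (2, 2, -3)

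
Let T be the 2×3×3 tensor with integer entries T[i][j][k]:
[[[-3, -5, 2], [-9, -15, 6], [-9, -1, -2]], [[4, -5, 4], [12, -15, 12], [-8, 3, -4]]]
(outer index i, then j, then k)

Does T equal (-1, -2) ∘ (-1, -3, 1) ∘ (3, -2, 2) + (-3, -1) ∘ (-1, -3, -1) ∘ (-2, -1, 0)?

Yes

Reconstruct entrywise from the claimed factors. For example, T[0,0,1] = -5 and Σₗ aₗ[0]bₗ[0]cₗ[1] = (-1)·(-1)·(-2) + (-3)·(-1)·(-1) = -5; checking all 18 entries, every one matches. The claim holds.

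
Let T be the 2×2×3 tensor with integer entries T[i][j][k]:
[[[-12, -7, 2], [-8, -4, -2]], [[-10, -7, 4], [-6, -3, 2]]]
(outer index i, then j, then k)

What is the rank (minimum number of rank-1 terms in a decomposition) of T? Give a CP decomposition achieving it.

rank(T) = 3

Lower bound: the mode-3 unfolding of T (rows indexed by k, columns by (i,j) = (0,0), (0,1), (1,0), (1,1)) is [[-12, -8, -10, -6], [-7, -4, -7, -3], [2, -2, 4, 2]].
There the 3×3 minor on rows k ∈ {0, 1, 2}, columns (i,j) ∈ {(0,0), (0,1), (1,0)} is det [[-12, -8, -10], [-7, -4, -7], [2, -2, 4]] = 28 ≠ 0, so this unfolding has rank ≥ 3; CP rank is at least every unfolding rank, so rank(T) ≥ 3. (Flattening ranks never certify an upper bound on CP rank; for that we must actually write T with 3 rank-1 terms.)
Upper bound: T is a sum of 3 rank-1 terms, T = [1, 0] ⊗ [1, 2] ⊗ [0, -1, -2] + [1, 1] ⊗ [2, 1] ⊗ [-4, -4, 2] + [2, 1] ⊗ [1, 1] ⊗ [-2, 1, 0] (written with every a and b primitive with positive leading entry and the scale carried by c; CP decompositions are not unique, and this one is verified by expanding entrywise), so rank(T) ≤ 3.
These bounds meet, so rank(T) = 3.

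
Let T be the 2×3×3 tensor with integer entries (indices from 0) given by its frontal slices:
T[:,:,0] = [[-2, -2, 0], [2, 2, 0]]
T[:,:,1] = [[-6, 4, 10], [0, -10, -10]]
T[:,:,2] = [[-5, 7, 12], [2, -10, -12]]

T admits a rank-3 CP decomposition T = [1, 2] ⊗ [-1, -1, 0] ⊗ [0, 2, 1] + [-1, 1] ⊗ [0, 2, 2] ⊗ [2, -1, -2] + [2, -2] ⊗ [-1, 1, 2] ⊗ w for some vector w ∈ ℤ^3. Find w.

w = [1, 2, 2]

Subtract the known terms from T to get the rank-1 residual R = [2, -2] ⊗ [-1, 1, 2] ⊗ w, so R[i,j,k] = a[i]·b[j]·w[k]. Pick indices with nonzero a[0]·b[0] = (2)·(-1) = -2. Only the fibre through (0,0,·) is needed: R[0,0,:] = T[0,0,:] − Σₗ aₗ[0]bₗ[0]cₗ = [-2, -6, -5] − (1)·(-1)·[0, 2, 1] − (-1)·(0)·[2, -1, -2] = [-2, -4, -4]. Then w[k] = R[0,0,k] / -2 for each k, giving w = [-2, -4, -4] / -2 = [1, 2, 2].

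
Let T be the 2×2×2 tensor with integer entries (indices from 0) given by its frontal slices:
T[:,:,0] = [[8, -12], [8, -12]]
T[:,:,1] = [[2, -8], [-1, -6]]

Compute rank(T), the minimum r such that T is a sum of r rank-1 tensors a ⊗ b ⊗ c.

Lower bound: the mode-1 unfolding of T (rows indexed by i, columns by (j,k) = (0,0), (0,1), (1,0), (1,1)) is [[8, 2, -12, -8], [8, -1, -12, -6]].
There the 2×2 minor on rows i ∈ {0, 1}, columns (j,k) ∈ {(0,0), (0,1)} is det [[8, 2], [8, -1]] = -24 ≠ 0, so this unfolding has rank ≥ 2; CP rank is at least every unfolding rank, so rank(T) ≥ 2. (Flattening ranks never certify an upper bound on CP rank; for that we must actually write T with 2 rank-1 terms.)
Upper bound — finding two terms. Write S_k = T[:,:,k] for the frontal slices: S₀ = [[8, -12], [8, -12]], S₁ = [[2, -8], [-1, -6]].
If T = a₁ ⊗ b₁ ⊗ c₁ + a₂ ⊗ b₂ ⊗ c₂ then each S_k = c₁[k]·a₁b₁ᵀ + c₂[k]·a₂b₂ᵀ. S₀ and S₁ are linearly independent, so a₁b₁ᵀ and a₂b₂ᵀ must span the same plane of matrices: they are the rank-1 matrices of the form x·S₀ + y·S₁.
det(x·S₀ + y·S₁) is −20·xy − 20·y² = (-20)·(y)(x + y), vanishing at (x:y) = (1:0) and (1:-1).
M₁ = S₀ = [[8, -12], [8, -12]] = 4·[1, 1][2, -3]ᵀ and M₂ = S₀ − S₁ = [[6, -4], [9, -6]] = [2, 3][3, -2]ᵀ, so take a₁ = [1, 1], b₁ = [2, -3], a₂ = [2, 3], b₂ = [3, -2].
Each slice is an integer combination of E₁ = a₁b₁ᵀ and E₂ = a₂b₂ᵀ: S₀ = 4·E₁, S₁ = 4·E₁ − E₂; reading off coefficients, c₁ = [4, 4] and c₂ = [0, -1].
Hence T = [1, 1] ⊗ [2, -3] ⊗ [4, 4] + [2, 3] ⊗ [3, -2] ⊗ [0, -1], so rank(T) ≤ 2.
These bounds meet, so rank(T) = 2.
Check entry T[0,1,1] = -8: (1)·(-3)·(4) + (2)·(-2)·(-1) = -8.

2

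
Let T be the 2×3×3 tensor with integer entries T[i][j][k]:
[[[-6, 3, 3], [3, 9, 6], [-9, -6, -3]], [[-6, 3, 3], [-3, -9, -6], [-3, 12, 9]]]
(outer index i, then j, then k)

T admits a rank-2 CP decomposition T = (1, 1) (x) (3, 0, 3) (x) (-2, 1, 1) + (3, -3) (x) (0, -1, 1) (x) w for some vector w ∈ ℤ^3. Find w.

Subtract the known terms from T to get the rank-1 residual R = (3, -3) (x) (0, -1, 1) (x) w, so R[i,j,k] = a[i]·b[j]·w[k]. Pick indices with nonzero a[0]·b[1] = (3)·(-1) = -3. Only the fibre through (0,1,·) is needed: R[0,1,:] = T[0,1,:] − Σₗ aₗ[0]bₗ[1]cₗ = [3, 9, 6] − (1)·(0)·(-2, 1, 1) = [3, 9, 6]. Then w[k] = R[0,1,k] / -3 for each k, giving w = [3, 9, 6] / -3 = (-1, -3, -2).

w = (-1, -3, -2)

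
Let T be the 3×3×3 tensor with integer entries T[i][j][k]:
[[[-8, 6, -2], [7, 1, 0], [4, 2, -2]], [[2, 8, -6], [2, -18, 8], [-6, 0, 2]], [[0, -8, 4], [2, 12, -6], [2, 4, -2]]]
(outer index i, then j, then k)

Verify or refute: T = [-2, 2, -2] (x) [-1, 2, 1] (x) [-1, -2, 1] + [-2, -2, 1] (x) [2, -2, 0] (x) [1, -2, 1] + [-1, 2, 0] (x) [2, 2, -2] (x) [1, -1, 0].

Reconstruct entry (0,1,0) from the claimed factors: Σₗ aₗ[0]bₗ[1]cₗ[0] = (-2)·(2)·(-1) + (-2)·(-2)·(1) + (-1)·(2)·(1) = 6, but T[0,1,0] = 7. The claim is false.

No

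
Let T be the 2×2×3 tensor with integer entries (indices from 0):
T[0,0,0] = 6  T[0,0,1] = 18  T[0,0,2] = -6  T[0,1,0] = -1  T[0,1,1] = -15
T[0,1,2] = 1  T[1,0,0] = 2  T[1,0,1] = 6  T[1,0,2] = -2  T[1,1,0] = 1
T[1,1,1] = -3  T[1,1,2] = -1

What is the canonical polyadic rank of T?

2

Lower bound: in the mode-2 unfolding of T (rows indexed by j, columns by (i,k)) the 2×2 minor on rows j ∈ {0, 1}, columns (i,k) ∈ {(0,0), (0,1)} is det [[6, 18], [-1, -15]] = -72 ≠ 0, so that unfolding has rank ≥ 2 and hence rank(T) ≥ 2 (CP rank is at least every unfolding rank, though it can be larger).
Upper bound: with S_k = T[:,:,k], the two rank-1 terms a₁b₁ᵀ, a₂b₂ᵀ are the rank-1 members of the pencil x·S₀ + y·S₁.
det(x·S₀ + y·S₁) is 8·x² + 36·xy + 36·y² = 4·(x + 3·y)(2·x + 3·y), vanishing at (x:y) = (3:-1) and (3:-2).
M₁ = 3·S₀ − S₁ = [[0, 12], [0, 6]] = 6·[2, 1][0, 1]ᵀ and M₂ = 3·S₀ − 2·S₁ = [[-18, 27], [-6, 9]] = (-3)·[3, 1][2, -3]ᵀ, so take a₁ = [2, 1], b₁ = [0, 1], a₂ = [3, 1], b₂ = [2, -3].
Each slice is an integer combination of E₁ = a₁b₁ᵀ and E₂ = a₂b₂ᵀ: S₀ = 4·E₁ + E₂, S₁ = 6·E₁ + 3·E₂, S₂ = −4·E₁ − E₂; reading off coefficients, c₁ = [4, 6, -4] and c₂ = [1, 3, -1].
Hence T = [2, 1] ⊗ [0, 1] ⊗ [4, 6, -4] + [3, 1] ⊗ [2, -3] ⊗ [1, 3, -1], so rank(T) ≤ 2.
These bounds meet, so rank(T) = 2.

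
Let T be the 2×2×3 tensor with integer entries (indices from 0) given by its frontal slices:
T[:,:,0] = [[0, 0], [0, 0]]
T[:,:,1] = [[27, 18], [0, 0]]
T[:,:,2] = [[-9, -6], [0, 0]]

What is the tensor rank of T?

Lower bound: T ≠ 0 (e.g. T[0,0,1] = 27), so rank(T) ≥ 1.
Upper bound: if T = a ⊗ b ⊗ c then every fibre of T is a multiple of the corresponding factor, so read the factors off the fibres through the nonzero entry T[0,0,1] = 27.
The mode-1 fibre T[:,0,1] = [27, 0] gives a = (1, 0) (primitive direction); the mode-2 fibre T[0,:,1] = [27, 18] gives b = (3, 2); then c[k] = T[0,0,k] / (a[0]·b[0]) = [0, 27, -9] / 3 = (0, 9, -3).
Expanding (1, 0) ⊗ (3, 2) ⊗ (0, 9, -3) reproduces all 12 entries of T, so T = (1, 0) ⊗ (3, 2) ⊗ (0, 9, -3) and rank(T) ≤ 1.
These bounds meet, so rank(T) = 1.
Check entry T[0,0,0] = 0: (1)·(3)·(0) = 0.

1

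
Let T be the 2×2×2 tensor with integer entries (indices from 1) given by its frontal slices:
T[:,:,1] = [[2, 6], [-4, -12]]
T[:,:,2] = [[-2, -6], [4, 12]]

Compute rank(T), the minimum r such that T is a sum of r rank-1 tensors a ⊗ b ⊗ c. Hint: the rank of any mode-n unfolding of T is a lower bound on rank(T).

Lower bound: T ≠ 0 (e.g. T[1,1,1] = 2), so rank(T) ≥ 1.
Upper bound: if T = a ⊗ b ⊗ c then every fibre of T is a multiple of the corresponding factor, so read the factors off the fibres through the nonzero entry T[1,1,1] = 2.
The mode-1 fibre T[:,1,1] = [2, -4] gives a = [1, -2] (primitive direction); the mode-2 fibre T[1,:,1] = [2, 6] gives b = [1, 3]; then c[k] = T[1,1,k] / (a[1]·b[1]) = [2, -2] / 1 = [2, -2].
Expanding [1, -2] ⊗ [1, 3] ⊗ [2, -2] reproduces all 8 entries of T, so T = [1, -2] ⊗ [1, 3] ⊗ [2, -2] and rank(T) ≤ 1.
These bounds meet, so rank(T) = 1.
Check entry T[1,1,2] = -2: (1)·(1)·(-2) = -2.

1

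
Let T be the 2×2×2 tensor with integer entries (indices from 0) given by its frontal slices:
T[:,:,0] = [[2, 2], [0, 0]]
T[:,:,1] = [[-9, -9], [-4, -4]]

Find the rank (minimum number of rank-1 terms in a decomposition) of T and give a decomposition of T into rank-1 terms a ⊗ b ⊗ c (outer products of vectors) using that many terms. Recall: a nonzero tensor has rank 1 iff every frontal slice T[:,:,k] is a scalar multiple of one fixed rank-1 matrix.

rank(T) = 2

Lower bound: the mode-3 unfolding of T (rows indexed by k, columns by (i,j) = (0,0), (0,1), (1,0), (1,1)) is [[2, 2, 0, 0], [-9, -9, -4, -4]].
There the 2×2 minor on rows k ∈ {0, 1}, columns (i,j) ∈ {(0,0), (1,0)} is det [[2, 0], [-9, -4]] = -8 ≠ 0, so this unfolding has rank ≥ 2; CP rank is at least every unfolding rank, so rank(T) ≥ 2. (This is only a lower bound: in general the CP rank may exceed every unfolding rank, so we still need to exhibit 2 rank-1 terms summing to T.)
Upper bound — finding two terms. Every mode-2 slice of T is a multiple of one matrix: T[:,j,:] = b[j]·M with b = (1, 1) and M = [[2, -9], [0, -4]] (rows indexed by i, columns by k). So it suffices to write M as a sum of two rank-1 matrices.
Splitting M by its rows (i = 0, 1), M = (1, 0)(2, -9)ᵀ + (0, 1)(0, -4)ᵀ.
Hence T = (1, 0) ⊗ (1, 1) ⊗ (2, -9) + (0, 1) ⊗ (1, 1) ⊗ (0, -4), so rank(T) ≤ 2.
These bounds meet, so rank(T) = 2.
Check entry T[1,1,0] = 0: (0)·(1)·(2) + (1)·(1)·(0) = 0.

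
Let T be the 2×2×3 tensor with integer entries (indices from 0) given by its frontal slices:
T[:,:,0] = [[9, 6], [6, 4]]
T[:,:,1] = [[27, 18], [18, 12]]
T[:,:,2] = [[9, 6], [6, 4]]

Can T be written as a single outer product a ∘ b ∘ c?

The mode-1 fibre T[:,0,0] = [9, 6] gives a = [3, 2] (primitive direction); the mode-2 fibre T[0,:,0] = [9, 6] gives b = [3, 2]; then c[k] = T[0,0,k] / (a[0]·b[0]) = [9, 27, 9] / 9 = [1, 3, 1].
Expanding [3, 2] ∘ [3, 2] ∘ [1, 3, 1] reproduces all 12 entries of T, so T = [3, 2] ∘ [3, 2] ∘ [1, 3, 1] and rank(T) ≤ 1.
Equivalently every frontal slice T[:,:,k] is c[k] times the rank-1 matrix [3, 2] ∘ [3, 2]. So T has rank 1 (it is nonzero).

Yes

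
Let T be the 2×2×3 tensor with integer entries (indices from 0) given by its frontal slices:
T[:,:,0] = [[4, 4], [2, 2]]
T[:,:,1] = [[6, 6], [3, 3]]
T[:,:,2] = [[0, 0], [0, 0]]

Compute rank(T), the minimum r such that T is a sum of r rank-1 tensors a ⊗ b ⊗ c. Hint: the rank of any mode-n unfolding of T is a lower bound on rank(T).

1

Lower bound: T ≠ 0 (e.g. T[0,0,0] = 4), so rank(T) ≥ 1.
Upper bound: if T = a ⊗ b ⊗ c then every fibre of T is a multiple of the corresponding factor, so read the factors off the fibres through the nonzero entry T[0,0,0] = 4.
The mode-1 fibre T[:,0,0] = [4, 2] gives a = [2, 1] (primitive direction); the mode-2 fibre T[0,:,0] = [4, 4] gives b = [1, 1]; then c[k] = T[0,0,k] / (a[0]·b[0]) = [4, 6, 0] / 2 = [2, 3, 0].
Expanding [2, 1] ⊗ [1, 1] ⊗ [2, 3, 0] reproduces all 12 entries of T, so T = [2, 1] ⊗ [1, 1] ⊗ [2, 3, 0] and rank(T) ≤ 1.
These bounds meet, so rank(T) = 1.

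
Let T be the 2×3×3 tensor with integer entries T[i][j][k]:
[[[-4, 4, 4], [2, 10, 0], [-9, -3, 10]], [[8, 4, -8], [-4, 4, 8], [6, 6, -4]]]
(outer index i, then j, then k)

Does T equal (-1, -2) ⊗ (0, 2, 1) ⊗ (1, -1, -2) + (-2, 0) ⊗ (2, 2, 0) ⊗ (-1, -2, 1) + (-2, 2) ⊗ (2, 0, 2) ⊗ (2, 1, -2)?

Yes

Reconstruct entrywise from the claimed factors. For example, T[0,2,2] = 10 and Σₗ aₗ[0]bₗ[2]cₗ[2] = (-1)·(1)·(-2) + (-2)·(0)·(1) + (-2)·(2)·(-2) = 10; checking all 18 entries, every one matches. The claim holds.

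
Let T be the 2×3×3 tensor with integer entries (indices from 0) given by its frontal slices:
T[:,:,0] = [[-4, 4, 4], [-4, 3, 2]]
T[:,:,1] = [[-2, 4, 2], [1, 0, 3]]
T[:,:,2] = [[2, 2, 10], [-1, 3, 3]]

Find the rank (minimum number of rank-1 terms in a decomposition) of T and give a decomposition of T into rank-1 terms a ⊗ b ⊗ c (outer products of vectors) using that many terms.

Lower bound: the mode-3 unfolding of T (rows indexed by k, columns by (i,j) = (0,0), (0,1), (0,2), (1,0), (1,1), (1,2)) is [[-4, 4, 4, -4, 3, 2], [-2, 4, 2, 1, 0, 3], [2, 2, 10, -1, 3, 3]].
There the 3×3 minor on rows k ∈ {0, 1, 2}, columns (i,j) ∈ {(0,0), (0,1), (0,2)} is det [[-4, 4, 4], [-2, 4, 2], [2, 2, 10]] = -96 ≠ 0, so this unfolding has rank ≥ 3; CP rank is at least every unfolding rank, so rank(T) ≥ 3. (Unfolding ranks only ever bound the CP rank from below — rank(T) can be strictly larger than all of them — so the matching upper bound has to come from an explicit 3-term decomposition.)
Upper bound: T is a sum of 3 rank-1 terms, T = [1, 1] ⊗ [2, -1, 0] ⊗ [-2, 0, 0] + [2, -1] ⊗ [1, -1, 1] ⊗ [0, -1, 1] + [2, 1] ⊗ [0, 1, 2] ⊗ [1, 1, 2] (written with every a and b primitive with positive leading entry and the scale carried by c; CP decompositions are not unique, and this one is verified by expanding entrywise), so rank(T) ≤ 3.
These bounds meet, so rank(T) = 3.
Check entry T[1,2,1] = 3: (1)·(0)·(0) + (-1)·(1)·(-1) + (1)·(2)·(1) = 3.

rank(T) = 3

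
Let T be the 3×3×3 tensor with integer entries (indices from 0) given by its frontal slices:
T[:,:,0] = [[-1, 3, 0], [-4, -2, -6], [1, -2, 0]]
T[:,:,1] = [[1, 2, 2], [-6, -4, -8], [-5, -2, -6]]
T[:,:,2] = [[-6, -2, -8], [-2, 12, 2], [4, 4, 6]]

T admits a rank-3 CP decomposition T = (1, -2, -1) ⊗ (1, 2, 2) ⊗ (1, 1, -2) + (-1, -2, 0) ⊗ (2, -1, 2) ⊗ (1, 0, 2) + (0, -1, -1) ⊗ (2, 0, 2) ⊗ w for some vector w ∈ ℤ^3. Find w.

Subtract the known terms from T to get the rank-1 residual R = (0, -1, -1) ⊗ (2, 0, 2) ⊗ w, so R[i,j,k] = a[i]·b[j]·w[k]. Pick indices with nonzero a[1]·b[0] = (-1)·(2) = -2. Only the fibre through (1,0,·) is needed: R[1,0,:] = T[1,0,:] − Σₗ aₗ[1]bₗ[0]cₗ = [-4, -6, -2] − (-2)·(1)·(1, 1, -2) − (-2)·(2)·(1, 0, 2) = [2, -4, 2]. Then w[k] = R[1,0,k] / -2 for each k, giving w = [2, -4, 2] / -2 = (-1, 2, -1).

w = (-1, 2, -1)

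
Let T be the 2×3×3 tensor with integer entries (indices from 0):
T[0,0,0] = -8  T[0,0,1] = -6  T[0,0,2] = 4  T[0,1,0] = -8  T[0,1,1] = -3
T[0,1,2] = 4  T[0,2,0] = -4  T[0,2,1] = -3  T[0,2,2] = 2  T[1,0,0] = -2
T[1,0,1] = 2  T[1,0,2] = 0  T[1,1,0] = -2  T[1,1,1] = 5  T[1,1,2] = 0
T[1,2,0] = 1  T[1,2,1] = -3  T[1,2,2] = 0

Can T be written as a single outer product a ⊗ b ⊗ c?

The mode-2 unfolding of T (rows indexed by j, columns by (i,k) = (0,0), (0,1), (0,2), (1,0), (1,1), (1,2)) is [[-8, -6, 4, -2, 2, 0], [-8, -3, 4, -2, 5, 0], [-4, -3, 2, 1, -3, 0]].
There the 3×3 minor on rows j ∈ {0, 1, 2}, columns (i,k) ∈ {(0,0), (0,1), (1,0)} is det [[-8, -6, -2], [-8, -3, -2], [-4, -3, 1]] = -48 ≠ 0, so this unfolding has rank ≥ 3; CP rank is at least every unfolding rank, so rank(T) ≥ 3.
In particular rank(T) ≥ 3 > 1, so T is not rank-1.

No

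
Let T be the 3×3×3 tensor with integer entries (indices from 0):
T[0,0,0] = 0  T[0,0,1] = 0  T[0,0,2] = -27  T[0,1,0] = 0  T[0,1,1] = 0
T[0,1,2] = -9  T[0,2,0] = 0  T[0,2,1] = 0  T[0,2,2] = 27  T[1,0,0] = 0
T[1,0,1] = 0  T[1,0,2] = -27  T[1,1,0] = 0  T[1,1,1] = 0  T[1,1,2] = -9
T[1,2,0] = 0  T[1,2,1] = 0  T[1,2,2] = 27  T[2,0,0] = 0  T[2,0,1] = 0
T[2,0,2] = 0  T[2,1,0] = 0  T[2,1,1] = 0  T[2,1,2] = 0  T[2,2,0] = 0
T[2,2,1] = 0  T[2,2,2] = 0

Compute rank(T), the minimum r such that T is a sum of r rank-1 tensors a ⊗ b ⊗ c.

1

Lower bound: T ≠ 0 (e.g. T[0,0,2] = -27), so rank(T) ≥ 1.
Upper bound: if T = a ⊗ b ⊗ c then every fibre of T is a multiple of the corresponding factor, so read the factors off the fibres through the nonzero entry T[0,0,2] = -27.
The mode-1 fibre T[:,0,2] = [-27, -27, 0] gives a = (1, 1, 0) (primitive direction); the mode-2 fibre T[0,:,2] = [-27, -9, 27] gives b = (3, 1, -3); then c[k] = T[0,0,k] / (a[0]·b[0]) = [0, 0, -27] / 3 = (0, 0, -9).
Expanding (1, 1, 0) ⊗ (3, 1, -3) ⊗ (0, 0, -9) reproduces all 27 entries of T, so T = (1, 1, 0) ⊗ (3, 1, -3) ⊗ (0, 0, -9) and rank(T) ≤ 1.
These bounds meet, so rank(T) = 1.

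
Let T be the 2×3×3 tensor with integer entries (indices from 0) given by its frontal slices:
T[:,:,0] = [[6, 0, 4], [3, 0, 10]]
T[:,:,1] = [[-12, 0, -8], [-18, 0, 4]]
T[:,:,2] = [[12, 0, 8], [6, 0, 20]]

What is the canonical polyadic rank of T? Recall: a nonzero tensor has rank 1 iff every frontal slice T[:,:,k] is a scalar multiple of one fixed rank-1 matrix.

Lower bound: in the mode-3 unfolding of T (rows indexed by k, columns by (i,j)) the 2×2 minor on rows k ∈ {0, 1}, columns (i,j) ∈ {(0,0), (1,0)} is det [[6, 3], [-12, -18]] = -72 ≠ 0, so that unfolding has rank ≥ 2 and hence rank(T) ≥ 2 (CP rank is at least every unfolding rank, though it can be larger).
Upper bound: with S_k = T[:,:,k], the two rank-1 terms a₁b₁ᵀ, a₂b₂ᵀ are the rank-1 members of the pencil x·S₀ + y·S₁.
The 2×2 minor of x·S₀ + y·S₁ on rows {0,1}, columns {0,2} is 48·x² − 192·y² = 48·(x − 2·y)(x + 2·y), vanishing at (x:y) = (2:1) and (2:-1).
M₁ = 2·S₀ + S₁ = [[0, 0, 0], [-12, 0, 24]] = (-12)·[0, 1][1, 0, -2]ᵀ and M₂ = 2·S₀ − S₁ = [[24, 0, 16], [24, 0, 16]] = 8·[1, 1][3, 0, 2]ᵀ, so take a₁ = [0, 1], b₁ = [1, 0, -2], a₂ = [1, 1], b₂ = [3, 0, 2].
Each slice is an integer combination of E₁ = a₁b₁ᵀ and E₂ = a₂b₂ᵀ: S₀ = −3·E₁ + 2·E₂, S₁ = −6·E₁ − 4·E₂, S₂ = −6·E₁ + 4·E₂; reading off coefficients, c₁ = [-3, -6, -6] and c₂ = [2, -4, 4].
Hence T = [0, 1] (x) [1, 0, -2] (x) [-3, -6, -6] + [1, 1] (x) [3, 0, 2] (x) [2, -4, 4], so rank(T) ≤ 2.
These bounds meet, so rank(T) = 2.

2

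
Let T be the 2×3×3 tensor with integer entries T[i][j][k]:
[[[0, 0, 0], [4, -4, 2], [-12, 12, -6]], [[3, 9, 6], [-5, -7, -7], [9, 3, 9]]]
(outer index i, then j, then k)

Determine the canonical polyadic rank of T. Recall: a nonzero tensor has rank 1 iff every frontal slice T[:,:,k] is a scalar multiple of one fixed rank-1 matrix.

2

Lower bound: the mode-2 unfolding of T (rows indexed by j, columns by (i,k) = (0,0), (0,1), (0,2), (1,0), (1,1), (1,2)) is [[0, 0, 0, 3, 9, 6], [4, -4, 2, -5, -7, -7], [-12, 12, -6, 9, 3, 9]].
There the 2×2 minor on rows j ∈ {0, 1}, columns (i,k) ∈ {(0,0), (1,0)} is det [[0, 3], [4, -5]] = -12 ≠ 0, so this unfolding has rank ≥ 2; CP rank is at least every unfolding rank, so rank(T) ≥ 2. (Flattening ranks never certify an upper bound on CP rank; for that we must actually write T with 2 rank-1 terms.)
Upper bound — finding two terms. Write S_k = T[:,:,k] for the frontal slices: S₀ = [[0, 4, -12], [3, -5, 9]], S₁ = [[0, -4, 12], [9, -7, 3]], S₂ = [[0, 2, -6], [6, -7, 9]].
If T = a₁ ⊗ b₁ ⊗ c₁ + a₂ ⊗ b₂ ⊗ c₂ then each S_k = c₁[k]·a₁b₁ᵀ + c₂[k]·a₂b₂ᵀ. S₀ and S₁ are linearly independent, so a₁b₁ᵀ and a₂b₂ᵀ must span the same plane of matrices: they are the rank-1 matrices of the form x·S₀ + y·S₁.
The 2×2 minor of x·S₀ + y·S₁ on rows {0,1}, columns {0,1} is −12·x² − 24·xy + 36·y² = (-12)·(x + 3·y)(x − y), vanishing at (x:y) = (3:-1) and (1:1).
M₁ = 3·S₀ − S₁ = [[0, 16, -48], [0, -8, 24]] = 8·[2, -1][0, 1, -3]ᵀ and M₂ = S₀ + S₁ = [[0, 0, 0], [12, -12, 12]] = 12·[0, 1][1, -1, 1]ᵀ, so take a₁ = [2, -1], b₁ = [0, 1, -3], a₂ = [0, 1], b₂ = [1, -1, 1].
Each slice is an integer combination of E₁ = a₁b₁ᵀ and E₂ = a₂b₂ᵀ: S₀ = 2·E₁ + 3·E₂, S₁ = −2·E₁ + 9·E₂, S₂ = E₁ + 6·E₂; reading off coefficients, c₁ = [2, -2, 1] and c₂ = [3, 9, 6].
Hence T = [2, -1] ⊗ [0, 1, -3] ⊗ [2, -2, 1] + [0, 1] ⊗ [1, -1, 1] ⊗ [3, 9, 6], so rank(T) ≤ 2.
These bounds meet, so rank(T) = 2.
Check entry T[0,0,1] = 0: (2)·(0)·(-2) + (0)·(1)·(9) = 0.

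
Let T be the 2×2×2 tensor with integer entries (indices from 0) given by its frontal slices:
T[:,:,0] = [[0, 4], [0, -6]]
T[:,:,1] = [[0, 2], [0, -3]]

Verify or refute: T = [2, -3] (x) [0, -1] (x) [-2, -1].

Reconstruct entrywise from the claimed factors. For example, T[1,1,1] = -3 and Σₗ aₗ[1]bₗ[1]cₗ[1] = (-3)·(-1)·(-1) = -3; checking all 8 entries, every one matches. The claim holds.

Yes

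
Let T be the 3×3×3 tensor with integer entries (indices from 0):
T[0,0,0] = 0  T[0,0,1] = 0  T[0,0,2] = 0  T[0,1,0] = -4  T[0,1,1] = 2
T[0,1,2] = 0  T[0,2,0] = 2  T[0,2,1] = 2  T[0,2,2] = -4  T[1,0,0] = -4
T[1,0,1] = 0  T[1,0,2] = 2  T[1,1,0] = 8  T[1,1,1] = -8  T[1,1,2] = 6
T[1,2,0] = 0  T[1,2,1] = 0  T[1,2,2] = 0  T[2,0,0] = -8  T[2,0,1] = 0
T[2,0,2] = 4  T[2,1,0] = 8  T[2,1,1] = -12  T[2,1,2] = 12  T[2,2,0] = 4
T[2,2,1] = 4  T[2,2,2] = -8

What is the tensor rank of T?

Lower bound: in the mode-3 unfolding of T (rows indexed by k, columns by (i,j)) the 3×3 minor on rows k ∈ {0, 1, 2}, columns (i,j) ∈ {(0,1), (0,2), (1,0)} is det [[-4, 2, -4], [2, 2, 0], [0, -4, 2]] = 8 ≠ 0, so that unfolding has rank ≥ 3 and hence rank(T) ≥ 3 (CP rank is at least every unfolding rank, though it can be larger).
Upper bound: T is a sum of 3 rank-1 terms, T = (0, 1, 2) ⊗ (1, -1, 0) ⊗ (-4, 0, 2) + (1, -2, -2) ⊗ (0, 1, 0) ⊗ (-2, 4, -4) + (1, 0, 2) ⊗ (0, 1, -1) ⊗ (-2, -2, 4) (one valid choice — decompositions are not unique — normalised so each a, b is primitive with positive first nonzero entry; check it by expanding all entries), so rank(T) ≤ 3.
These bounds meet, so rank(T) = 3.

3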